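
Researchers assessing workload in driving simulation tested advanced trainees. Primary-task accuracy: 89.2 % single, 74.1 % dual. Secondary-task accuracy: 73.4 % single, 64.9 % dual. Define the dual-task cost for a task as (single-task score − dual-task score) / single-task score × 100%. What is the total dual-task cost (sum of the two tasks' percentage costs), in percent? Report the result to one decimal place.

28.5

Primary cost = (89.2 − 74.1) / 89.2 × 100% = 16.9283%.
Secondary cost = (73.4 − 64.9) / 73.4 × 100% = 11.5804%.
Total = 16.9283% + 11.5804% = 28.5087% ≈ 28.5%.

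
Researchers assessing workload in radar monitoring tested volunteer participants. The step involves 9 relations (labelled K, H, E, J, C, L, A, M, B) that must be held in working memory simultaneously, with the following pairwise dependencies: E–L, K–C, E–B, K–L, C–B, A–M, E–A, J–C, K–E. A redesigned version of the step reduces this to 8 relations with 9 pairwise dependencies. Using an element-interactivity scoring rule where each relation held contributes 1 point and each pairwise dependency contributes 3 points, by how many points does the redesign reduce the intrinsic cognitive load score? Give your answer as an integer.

1

Original: 9 × 1 + 9 × 3 = 9 + 27 = 36.
Redesigned: 8 × 1 + 9 × 3 = 8 + 27 = 35.
Reduction = 36 − 35 = 1.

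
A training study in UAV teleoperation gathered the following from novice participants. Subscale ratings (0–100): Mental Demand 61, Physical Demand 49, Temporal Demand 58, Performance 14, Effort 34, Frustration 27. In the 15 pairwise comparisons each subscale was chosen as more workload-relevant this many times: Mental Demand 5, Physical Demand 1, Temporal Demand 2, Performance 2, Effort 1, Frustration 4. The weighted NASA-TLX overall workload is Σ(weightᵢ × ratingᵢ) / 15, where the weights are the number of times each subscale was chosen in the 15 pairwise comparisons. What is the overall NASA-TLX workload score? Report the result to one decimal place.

42.7

The tallies are the weights (they sum to 15).
Weighted sum = 5·61 + 1·49 + 2·58 + 2·14 + 1·34 + 4·27
            = 305 + 49 + 116 + 28 + 34 + 108 = 640.
Overall workload = 640 / 15 = 42.6667 ≈ 42.7.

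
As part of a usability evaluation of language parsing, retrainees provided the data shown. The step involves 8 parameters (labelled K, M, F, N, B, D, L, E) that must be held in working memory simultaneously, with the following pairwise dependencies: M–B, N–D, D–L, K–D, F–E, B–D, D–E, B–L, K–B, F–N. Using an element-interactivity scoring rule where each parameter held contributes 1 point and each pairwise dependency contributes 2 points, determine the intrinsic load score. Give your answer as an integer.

28

Count of parameters held simultaneously: 8.
Count of pairwise dependencies listed: 10.
Element contribution: 8 × 1 = 8.
Interaction contribution: 10 × 2 = 20.
Intrinsic load = 8 + 20 = 28.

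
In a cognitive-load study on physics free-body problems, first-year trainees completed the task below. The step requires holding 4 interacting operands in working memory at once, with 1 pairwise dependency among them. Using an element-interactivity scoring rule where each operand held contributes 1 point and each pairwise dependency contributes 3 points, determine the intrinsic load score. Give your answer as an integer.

7

Element contribution: 4 × 1 = 4.
Interaction contribution: 1 × 3 = 3.
Intrinsic load = 4 + 3 = 7.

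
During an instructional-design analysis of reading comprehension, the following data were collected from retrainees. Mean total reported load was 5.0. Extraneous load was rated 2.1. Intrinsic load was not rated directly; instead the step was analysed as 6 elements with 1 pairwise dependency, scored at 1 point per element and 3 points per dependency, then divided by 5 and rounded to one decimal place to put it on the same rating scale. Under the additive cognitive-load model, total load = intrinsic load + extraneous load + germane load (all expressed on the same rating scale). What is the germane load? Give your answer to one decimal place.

1.1

Intrinsic (element-interactivity): (6 × 1 + 1 × 3) / 5 = 9 / 5 = 1.8000 → 1.8.
germane load = total − intrinsic − extraneous
             = 5.0 − 1.8 − 2.1 = 1.1.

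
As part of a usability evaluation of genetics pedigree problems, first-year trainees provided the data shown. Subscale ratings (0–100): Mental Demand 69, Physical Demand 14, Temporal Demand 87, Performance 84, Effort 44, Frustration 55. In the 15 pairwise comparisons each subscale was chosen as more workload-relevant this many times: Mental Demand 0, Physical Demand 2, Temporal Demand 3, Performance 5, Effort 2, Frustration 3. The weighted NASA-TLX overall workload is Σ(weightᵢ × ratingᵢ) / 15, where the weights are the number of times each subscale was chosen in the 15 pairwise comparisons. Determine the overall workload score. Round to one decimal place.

The tallies are the weights (they sum to 15).
Weighted sum = 0·69 + 2·14 + 3·87 + 5·84 + 2·44 + 3·55
            = 0 + 28 + 261 + 420 + 88 + 165 = 962.
Overall workload = 962 / 15 = 64.1333 ≈ 64.1.

64.1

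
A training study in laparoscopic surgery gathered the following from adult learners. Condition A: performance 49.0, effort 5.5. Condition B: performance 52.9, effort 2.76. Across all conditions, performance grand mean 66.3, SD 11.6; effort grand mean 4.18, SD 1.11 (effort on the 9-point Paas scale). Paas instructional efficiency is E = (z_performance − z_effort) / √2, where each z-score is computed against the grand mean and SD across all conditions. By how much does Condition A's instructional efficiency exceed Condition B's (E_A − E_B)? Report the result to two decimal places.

Condition A: z_P = (49.0 − 66.3)/11.6 = -1.4914; z_E = (5.5 − 4.18)/1.11 = 1.1892; E_A = (-1.4914 − 1.1892)/√2 = -1.8955.
Condition B: z_P = (52.9 − 66.3)/11.6 = -1.1552; z_E = (2.76 − 4.18)/1.11 = -1.2793; E_B = (-1.1552 − (-1.2793))/√2 = 0.0878.
E_A − E_B = -1.8955 − 0.0878 = -1.9833 ≈ -1.98.

-1.98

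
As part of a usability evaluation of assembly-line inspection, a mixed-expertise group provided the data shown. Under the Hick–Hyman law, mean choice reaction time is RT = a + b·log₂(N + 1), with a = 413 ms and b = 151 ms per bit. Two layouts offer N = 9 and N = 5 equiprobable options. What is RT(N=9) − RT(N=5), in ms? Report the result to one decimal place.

111.3

RT(9) = 413 + 151·log₂(10) = 413 + 151·3.3219 = 914.6069 ms.
RT(5) = 413 + 151·log₂(6) = 413 + 151·2.5850 = 803.3350 ms.
Difference = 914.6069 − 803.3350 = 111.2719 ≈ 111.3 ms.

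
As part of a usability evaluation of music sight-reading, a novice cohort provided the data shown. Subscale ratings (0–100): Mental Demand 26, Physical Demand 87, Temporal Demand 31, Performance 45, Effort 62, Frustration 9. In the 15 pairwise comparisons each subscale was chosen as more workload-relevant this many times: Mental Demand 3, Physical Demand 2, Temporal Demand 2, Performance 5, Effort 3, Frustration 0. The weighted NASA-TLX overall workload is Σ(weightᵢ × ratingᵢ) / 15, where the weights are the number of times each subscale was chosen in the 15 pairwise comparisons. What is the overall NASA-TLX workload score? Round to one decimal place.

The tallies are the weights (they sum to 15).
Weighted sum = 3·26 + 2·87 + 2·31 + 5·45 + 3·62 + 0·9
            = 78 + 174 + 62 + 225 + 186 + 0 = 725.
Overall workload = 725 / 15 = 48.3333 ≈ 48.3.

48.3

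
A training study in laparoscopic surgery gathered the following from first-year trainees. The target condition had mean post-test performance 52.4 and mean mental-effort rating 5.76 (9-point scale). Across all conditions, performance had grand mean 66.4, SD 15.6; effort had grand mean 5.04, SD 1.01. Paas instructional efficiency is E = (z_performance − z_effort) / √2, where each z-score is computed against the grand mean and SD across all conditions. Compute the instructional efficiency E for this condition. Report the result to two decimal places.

-1.14

z_performance = (52.4 − 66.4) / 15.6 = -14.0000 / 15.6 = -0.8974.
z_effort = (5.76 − 5.04) / 1.01 = 0.7200 / 1.01 = 0.7129.
z_P − z_E = -0.8974 − 0.7129 = -1.6103.
E = -1.6103 / √2 = -1.6103 / 1.41421 = -1.1387 ≈ -1.14.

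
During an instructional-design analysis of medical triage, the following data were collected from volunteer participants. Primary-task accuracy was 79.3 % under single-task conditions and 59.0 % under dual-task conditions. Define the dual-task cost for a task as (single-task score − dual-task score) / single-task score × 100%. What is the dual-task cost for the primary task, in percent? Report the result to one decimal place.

Cost = (79.3 − 59.0) / 79.3 × 100%
     = 20.3000 / 79.3 × 100% = 25.5990%.
≈ 25.6%.

25.6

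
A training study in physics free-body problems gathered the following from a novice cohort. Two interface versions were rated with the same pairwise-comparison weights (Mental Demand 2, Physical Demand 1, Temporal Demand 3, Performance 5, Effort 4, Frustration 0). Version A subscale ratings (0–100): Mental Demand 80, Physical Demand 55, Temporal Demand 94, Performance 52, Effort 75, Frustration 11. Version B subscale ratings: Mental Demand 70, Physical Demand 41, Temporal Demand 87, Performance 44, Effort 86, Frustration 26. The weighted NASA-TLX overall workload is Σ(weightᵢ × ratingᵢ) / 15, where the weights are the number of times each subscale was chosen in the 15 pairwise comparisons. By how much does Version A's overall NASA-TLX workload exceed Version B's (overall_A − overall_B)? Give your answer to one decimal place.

3.4

Version A weighted sum = 2·80 + 1·55 + 3·94 + 5·52 + 4·75 + 0·11 = 160 + 55 + 282 + 260 + 300 + 0 = 1057; overall_A = 1057/15 = 70.4667.
Version B weighted sum = 2·70 + 1·41 + 3·87 + 5·44 + 4·86 + 0·26 = 140 + 41 + 261 + 220 + 344 + 0 = 1006; overall_B = 1006/15 = 67.0667.
Difference = 70.4667 − 67.0667 = 3.4000 ≈ 3.4.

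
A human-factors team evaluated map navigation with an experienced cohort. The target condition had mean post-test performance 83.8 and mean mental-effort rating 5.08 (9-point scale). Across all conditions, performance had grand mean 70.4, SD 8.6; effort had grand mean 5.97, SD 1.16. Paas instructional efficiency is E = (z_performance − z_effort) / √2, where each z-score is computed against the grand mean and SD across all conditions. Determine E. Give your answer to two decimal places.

z_performance = (83.8 − 70.4) / 8.6 = 13.4000 / 8.6 = 1.5581.
z_effort = (5.08 − 5.97) / 1.16 = -0.8900 / 1.16 = -0.7672.
z_P − z_E = 1.5581 − (-0.7672) = 2.3253.
E = 2.3253 / √2 = 2.3253 / 1.41421 = 1.6442 ≈ 1.64.

1.64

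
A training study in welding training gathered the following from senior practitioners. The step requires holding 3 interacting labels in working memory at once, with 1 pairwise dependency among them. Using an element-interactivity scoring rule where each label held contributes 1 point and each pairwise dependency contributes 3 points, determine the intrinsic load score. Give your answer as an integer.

Element contribution: 3 × 1 = 3.
Interaction contribution: 1 × 3 = 3.
Intrinsic load = 3 + 3 = 6.

6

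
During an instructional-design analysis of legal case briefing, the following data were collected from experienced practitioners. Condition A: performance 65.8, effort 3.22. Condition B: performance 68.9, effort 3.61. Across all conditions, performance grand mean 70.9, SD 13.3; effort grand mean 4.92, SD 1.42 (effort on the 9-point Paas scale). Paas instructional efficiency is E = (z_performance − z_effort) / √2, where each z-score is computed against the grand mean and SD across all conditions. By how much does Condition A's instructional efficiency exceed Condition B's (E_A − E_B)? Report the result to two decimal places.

0.03

Condition A: z_P = (65.8 − 70.9)/13.3 = -0.3835; z_E = (3.22 − 4.92)/1.42 = -1.1972; E_A = (-0.3835 − (-1.1972))/√2 = 0.5754.
Condition B: z_P = (68.9 − 70.9)/13.3 = -0.1504; z_E = (3.61 − 4.92)/1.42 = -0.9225; E_B = (-0.1504 − (-0.9225))/√2 = 0.5460.
E_A − E_B = 0.5754 − 0.5460 = 0.0294 ≈ 0.03.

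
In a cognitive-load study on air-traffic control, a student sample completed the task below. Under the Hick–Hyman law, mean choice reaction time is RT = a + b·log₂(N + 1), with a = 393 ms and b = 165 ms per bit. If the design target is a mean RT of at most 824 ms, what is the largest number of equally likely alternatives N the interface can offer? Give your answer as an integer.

Set 393 + 165·log₂(N + 1) ≤ 824.
log₂(N + 1) ≤ (824 − 393) / 165 = 2.6121.
N + 1 ≤ 2^2.6121 = 6.1139.
N ≤ 5.1139, so the largest integer N is 5.

5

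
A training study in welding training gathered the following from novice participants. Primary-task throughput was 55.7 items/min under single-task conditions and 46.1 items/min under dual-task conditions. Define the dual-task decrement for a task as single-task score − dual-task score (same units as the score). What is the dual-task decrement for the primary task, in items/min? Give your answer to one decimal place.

9.6

Decrement = 55.7 − 46.1 = 9.6000 items/min ≈ 9.6 items/min.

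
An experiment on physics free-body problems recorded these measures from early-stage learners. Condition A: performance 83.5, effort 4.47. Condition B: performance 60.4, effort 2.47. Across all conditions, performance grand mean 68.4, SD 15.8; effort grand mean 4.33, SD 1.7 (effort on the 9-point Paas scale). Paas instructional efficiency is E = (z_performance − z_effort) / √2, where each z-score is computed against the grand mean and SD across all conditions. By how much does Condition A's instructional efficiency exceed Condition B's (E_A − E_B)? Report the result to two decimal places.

0.20

Condition A: z_P = (83.5 − 68.4)/15.8 = 0.9557; z_E = (4.47 − 4.33)/1.7 = 0.0824; E_A = (0.9557 − 0.0824)/√2 = 0.6175.
Condition B: z_P = (60.4 − 68.4)/15.8 = -0.5063; z_E = (2.47 − 4.33)/1.7 = -1.0941; E_B = (-0.5063 − (-1.0941))/√2 = 0.4156.
E_A − E_B = 0.6175 − 0.4156 = 0.2019 ≈ 0.20.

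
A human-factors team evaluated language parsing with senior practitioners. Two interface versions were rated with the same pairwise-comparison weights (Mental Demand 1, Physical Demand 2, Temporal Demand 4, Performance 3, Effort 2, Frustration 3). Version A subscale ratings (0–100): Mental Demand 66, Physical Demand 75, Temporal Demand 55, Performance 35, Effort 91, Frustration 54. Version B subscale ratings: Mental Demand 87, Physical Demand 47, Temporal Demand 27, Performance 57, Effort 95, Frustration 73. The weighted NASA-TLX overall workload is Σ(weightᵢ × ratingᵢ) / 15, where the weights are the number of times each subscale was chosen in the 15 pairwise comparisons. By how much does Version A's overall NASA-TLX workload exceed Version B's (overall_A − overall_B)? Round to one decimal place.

1.1

Version A weighted sum = 1·66 + 2·75 + 4·55 + 3·35 + 2·91 + 3·54 = 66 + 150 + 220 + 105 + 182 + 162 = 885; overall_A = 885/15 = 59.0000.
Version B weighted sum = 1·87 + 2·47 + 4·27 + 3·57 + 2·95 + 3·73 = 87 + 94 + 108 + 171 + 190 + 219 = 869; overall_B = 869/15 = 57.9333.
Difference = 59.0000 − 57.9333 = 1.0667 ≈ 1.1.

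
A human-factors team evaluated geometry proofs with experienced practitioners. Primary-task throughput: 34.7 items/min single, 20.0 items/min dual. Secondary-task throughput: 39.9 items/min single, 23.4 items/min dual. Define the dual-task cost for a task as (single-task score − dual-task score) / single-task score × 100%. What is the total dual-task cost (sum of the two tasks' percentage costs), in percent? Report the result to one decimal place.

Primary cost = (34.7 − 20.0) / 34.7 × 100% = 42.3631%.
Secondary cost = (39.9 − 23.4) / 39.9 × 100% = 41.3534%.
Total = 42.3631% + 41.3534% = 83.7165% ≈ 83.7%.

83.7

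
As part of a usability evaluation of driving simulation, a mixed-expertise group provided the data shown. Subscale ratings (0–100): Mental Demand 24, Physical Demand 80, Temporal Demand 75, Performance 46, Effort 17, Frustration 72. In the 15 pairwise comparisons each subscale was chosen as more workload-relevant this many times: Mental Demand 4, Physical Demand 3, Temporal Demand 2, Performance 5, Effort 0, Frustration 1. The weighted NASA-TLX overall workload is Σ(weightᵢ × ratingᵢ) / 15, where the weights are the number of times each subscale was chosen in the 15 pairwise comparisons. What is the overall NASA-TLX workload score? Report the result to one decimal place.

52.5

The tallies are the weights (they sum to 15).
Weighted sum = 4·24 + 3·80 + 2·75 + 5·46 + 0·17 + 1·72
            = 96 + 240 + 150 + 230 + 0 + 72 = 788.
Overall workload = 788 / 15 = 52.5333 ≈ 52.5.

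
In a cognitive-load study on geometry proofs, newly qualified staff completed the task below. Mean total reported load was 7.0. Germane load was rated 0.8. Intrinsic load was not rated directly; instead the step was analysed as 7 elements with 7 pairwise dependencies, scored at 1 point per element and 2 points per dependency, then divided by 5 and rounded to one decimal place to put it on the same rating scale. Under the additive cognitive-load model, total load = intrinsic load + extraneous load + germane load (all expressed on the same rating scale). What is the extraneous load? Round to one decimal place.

Intrinsic (element-interactivity): (7 × 1 + 7 × 2) / 5 = 21 / 5 = 4.2000 → 4.2.
extraneous load = total − intrinsic − germane
             = 7.0 − 4.2 − 0.8 = 2.0.

2.0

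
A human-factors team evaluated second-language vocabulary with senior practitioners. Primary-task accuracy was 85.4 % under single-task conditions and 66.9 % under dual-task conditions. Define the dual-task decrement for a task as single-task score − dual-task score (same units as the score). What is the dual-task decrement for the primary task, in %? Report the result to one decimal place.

18.5

Decrement = 85.4 − 66.9 = 18.5000 % ≈ 18.5 %.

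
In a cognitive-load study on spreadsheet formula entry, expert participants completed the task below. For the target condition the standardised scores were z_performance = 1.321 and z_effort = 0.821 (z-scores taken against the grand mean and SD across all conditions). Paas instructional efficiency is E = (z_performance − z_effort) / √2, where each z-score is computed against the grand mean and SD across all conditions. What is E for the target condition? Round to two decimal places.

z_P − z_E = 1.321 − 0.821 = 0.5000.
E = 0.5000 / √2 = 0.5000 / 1.41421 = 0.3536 ≈ 0.35.

0.35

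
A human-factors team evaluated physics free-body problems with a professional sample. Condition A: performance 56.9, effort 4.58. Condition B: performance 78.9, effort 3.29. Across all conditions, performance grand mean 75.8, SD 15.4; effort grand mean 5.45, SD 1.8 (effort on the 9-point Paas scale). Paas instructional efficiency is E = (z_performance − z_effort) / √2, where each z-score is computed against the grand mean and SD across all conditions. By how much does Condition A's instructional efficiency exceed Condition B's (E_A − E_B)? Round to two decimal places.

-1.52

Condition A: z_P = (56.9 − 75.8)/15.4 = -1.2273; z_E = (4.58 − 5.45)/1.8 = -0.4833; E_A = (-1.2273 − (-0.4833))/√2 = -0.5261.
Condition B: z_P = (78.9 − 75.8)/15.4 = 0.2013; z_E = (3.29 − 5.45)/1.8 = -1.2000; E_B = (0.2013 − (-1.2000))/√2 = 0.9909.
E_A − E_B = -0.5261 − 0.9909 = -1.5170 ≈ -1.52.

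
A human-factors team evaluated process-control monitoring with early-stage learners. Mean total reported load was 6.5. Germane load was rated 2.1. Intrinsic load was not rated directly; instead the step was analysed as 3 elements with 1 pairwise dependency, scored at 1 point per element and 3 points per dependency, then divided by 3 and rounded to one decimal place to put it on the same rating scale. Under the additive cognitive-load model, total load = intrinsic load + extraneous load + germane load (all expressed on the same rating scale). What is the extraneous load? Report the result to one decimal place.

2.4

Intrinsic (element-interactivity): (3 × 1 + 1 × 3) / 3 = 6 / 3 = 2.0000 → 2.0.
extraneous load = total − intrinsic − germane
             = 6.5 − 2.0 − 2.1 = 2.4.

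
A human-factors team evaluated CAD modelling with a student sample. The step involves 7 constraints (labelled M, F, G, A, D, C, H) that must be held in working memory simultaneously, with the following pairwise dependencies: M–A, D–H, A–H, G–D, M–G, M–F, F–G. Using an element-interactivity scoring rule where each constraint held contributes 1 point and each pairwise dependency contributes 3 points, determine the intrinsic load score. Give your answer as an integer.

28

Count of constraints held simultaneously: 7.
Count of pairwise dependencies listed: 7.
Element contribution: 7 × 1 = 7.
Interaction contribution: 7 × 3 = 21.
Intrinsic load = 7 + 21 = 28.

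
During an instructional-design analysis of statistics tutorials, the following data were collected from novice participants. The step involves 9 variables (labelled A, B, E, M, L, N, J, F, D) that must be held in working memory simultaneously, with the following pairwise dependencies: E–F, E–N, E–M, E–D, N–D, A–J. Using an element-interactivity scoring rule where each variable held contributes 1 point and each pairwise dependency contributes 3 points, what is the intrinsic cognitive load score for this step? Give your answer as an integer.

Count of variables held simultaneously: 9.
Count of pairwise dependencies listed: 6.
Element contribution: 9 × 1 = 9.
Interaction contribution: 6 × 3 = 18.
Intrinsic load = 9 + 18 = 27.

27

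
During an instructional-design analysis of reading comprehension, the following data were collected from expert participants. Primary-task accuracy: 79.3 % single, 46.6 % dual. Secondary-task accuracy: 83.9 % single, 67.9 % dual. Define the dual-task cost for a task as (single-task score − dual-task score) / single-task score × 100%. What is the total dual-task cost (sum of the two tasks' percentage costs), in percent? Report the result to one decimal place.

Primary cost = (79.3 − 46.6) / 79.3 × 100% = 41.2358%.
Secondary cost = (83.9 − 67.9) / 83.9 × 100% = 19.0703%.
Total = 41.2358% + 19.0703% = 60.3061% ≈ 60.3%.

60.3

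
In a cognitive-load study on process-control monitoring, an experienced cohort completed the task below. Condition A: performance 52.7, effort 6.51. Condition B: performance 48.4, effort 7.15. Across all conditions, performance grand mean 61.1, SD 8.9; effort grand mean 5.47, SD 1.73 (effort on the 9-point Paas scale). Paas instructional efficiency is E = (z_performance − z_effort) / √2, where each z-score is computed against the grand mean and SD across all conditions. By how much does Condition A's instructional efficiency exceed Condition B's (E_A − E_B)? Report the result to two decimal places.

Condition A: z_P = (52.7 − 61.1)/8.9 = -0.9438; z_E = (6.51 − 5.47)/1.73 = 0.6012; E_A = (-0.9438 − 0.6012)/√2 = -1.0925.
Condition B: z_P = (48.4 − 61.1)/8.9 = -1.4270; z_E = (7.15 − 5.47)/1.73 = 0.9711; E_B = (-1.4270 − 0.9711)/√2 = -1.6957.
E_A − E_B = -1.0925 − (-1.6957) = 0.6032 ≈ 0.60.

0.60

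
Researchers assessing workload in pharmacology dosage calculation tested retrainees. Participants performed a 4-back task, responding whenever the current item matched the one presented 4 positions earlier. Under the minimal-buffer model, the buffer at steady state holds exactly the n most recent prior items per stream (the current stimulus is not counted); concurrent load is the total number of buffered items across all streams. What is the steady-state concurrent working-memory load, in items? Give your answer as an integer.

The buffer holds the 4 most recent prior items.
Steady-state concurrent load = 4 items.

4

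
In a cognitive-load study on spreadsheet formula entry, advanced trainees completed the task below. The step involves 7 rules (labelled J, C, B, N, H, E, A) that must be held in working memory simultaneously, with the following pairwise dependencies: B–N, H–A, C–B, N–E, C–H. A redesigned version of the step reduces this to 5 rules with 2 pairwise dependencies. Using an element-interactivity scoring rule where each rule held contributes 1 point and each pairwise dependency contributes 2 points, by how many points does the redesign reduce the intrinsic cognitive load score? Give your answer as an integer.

Original: 7 × 1 + 5 × 2 = 7 + 10 = 17.
Redesigned: 5 × 1 + 2 × 2 = 5 + 4 = 9.
Reduction = 17 − 9 = 8.

8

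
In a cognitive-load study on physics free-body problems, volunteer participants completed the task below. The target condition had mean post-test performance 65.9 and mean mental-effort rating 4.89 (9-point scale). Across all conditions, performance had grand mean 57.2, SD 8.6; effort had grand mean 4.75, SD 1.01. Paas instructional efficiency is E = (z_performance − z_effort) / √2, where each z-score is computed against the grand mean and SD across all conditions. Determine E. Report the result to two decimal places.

0.62

z_performance = (65.9 − 57.2) / 8.6 = 8.7000 / 8.6 = 1.0116.
z_effort = (4.89 − 4.75) / 1.01 = 0.1400 / 1.01 = 0.1386.
z_P − z_E = 1.0116 − 0.1386 = 0.8730.
E = 0.8730 / √2 = 0.8730 / 1.41421 = 0.6173 ≈ 0.62.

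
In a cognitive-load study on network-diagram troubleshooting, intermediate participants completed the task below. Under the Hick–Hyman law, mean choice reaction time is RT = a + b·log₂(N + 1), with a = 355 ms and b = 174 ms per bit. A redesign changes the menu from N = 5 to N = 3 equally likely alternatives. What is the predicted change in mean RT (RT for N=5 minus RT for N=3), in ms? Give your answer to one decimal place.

RT(5) = 355 + 174·log₂(6) = 355 + 174·2.5850 = 804.7900 ms.
RT(3) = 355 + 174·log₂(4) = 355 + 174·2.0000 = 703.0000 ms.
Difference = 804.7900 − 703.0000 = 101.7900 ≈ 101.8 ms.

101.8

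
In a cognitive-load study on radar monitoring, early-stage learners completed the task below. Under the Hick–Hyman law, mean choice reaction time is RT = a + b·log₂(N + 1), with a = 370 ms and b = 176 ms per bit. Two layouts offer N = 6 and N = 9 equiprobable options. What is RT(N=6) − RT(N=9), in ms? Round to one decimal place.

RT(6) = 370 + 176·log₂(7) = 370 + 176·2.8074 = 864.1024 ms.
RT(9) = 370 + 176·log₂(10) = 370 + 176·3.3219 = 954.6544 ms.
Difference = 864.1024 − 954.6544 = -90.5520 ≈ -90.6 ms.

-90.6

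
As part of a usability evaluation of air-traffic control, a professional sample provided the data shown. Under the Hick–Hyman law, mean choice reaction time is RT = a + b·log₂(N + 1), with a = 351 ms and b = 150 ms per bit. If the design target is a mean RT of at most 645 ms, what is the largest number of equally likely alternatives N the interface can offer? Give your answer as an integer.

Set 351 + 150·log₂(N + 1) ≤ 645.
log₂(N + 1) ≤ (645 − 351) / 150 = 1.9600.
N + 1 ≤ 2^1.9600 = 3.8906.
N ≤ 2.8906, so the largest integer N is 2.

2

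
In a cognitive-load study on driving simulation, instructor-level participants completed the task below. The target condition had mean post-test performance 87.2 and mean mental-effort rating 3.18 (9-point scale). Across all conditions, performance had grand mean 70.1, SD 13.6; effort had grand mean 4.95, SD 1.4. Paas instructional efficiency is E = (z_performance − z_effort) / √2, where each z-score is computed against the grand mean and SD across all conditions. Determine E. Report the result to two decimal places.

z_performance = (87.2 − 70.1) / 13.6 = 17.1000 / 13.6 = 1.2574.
z_effort = (3.18 − 4.95) / 1.4 = -1.7700 / 1.4 = -1.2643.
z_P − z_E = 1.2574 − (-1.2643) = 2.5217.
E = 2.5217 / √2 = 2.5217 / 1.41421 = 1.7831 ≈ 1.78.

1.78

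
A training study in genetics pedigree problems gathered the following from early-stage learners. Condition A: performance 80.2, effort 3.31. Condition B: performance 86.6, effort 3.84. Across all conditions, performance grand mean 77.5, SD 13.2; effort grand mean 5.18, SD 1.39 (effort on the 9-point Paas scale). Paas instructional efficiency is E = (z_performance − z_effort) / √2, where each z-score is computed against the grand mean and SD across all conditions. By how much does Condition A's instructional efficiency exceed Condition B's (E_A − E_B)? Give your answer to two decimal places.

-0.07

Condition A: z_P = (80.2 − 77.5)/13.2 = 0.2045; z_E = (3.31 − 5.18)/1.39 = -1.3453; E_A = (0.2045 − (-1.3453))/√2 = 1.0959.
Condition B: z_P = (86.6 − 77.5)/13.2 = 0.6894; z_E = (3.84 − 5.18)/1.39 = -0.9640; E_B = (0.6894 − (-0.9640))/√2 = 1.1691.
E_A − E_B = 1.0959 − 1.1691 = -0.0732 ≈ -0.07.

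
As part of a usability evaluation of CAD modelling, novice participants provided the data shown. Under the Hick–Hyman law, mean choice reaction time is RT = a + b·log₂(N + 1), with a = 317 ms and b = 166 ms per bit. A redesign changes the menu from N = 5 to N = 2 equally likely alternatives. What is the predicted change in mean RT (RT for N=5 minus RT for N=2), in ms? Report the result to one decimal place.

RT(5) = 317 + 166·log₂(6) = 317 + 166·2.5850 = 746.1100 ms.
RT(2) = 317 + 166·log₂(3) = 317 + 166·1.5850 = 580.1100 ms.
Difference = 746.1100 − 580.1100 = 166.0000 ≈ 166.0 ms.

166.0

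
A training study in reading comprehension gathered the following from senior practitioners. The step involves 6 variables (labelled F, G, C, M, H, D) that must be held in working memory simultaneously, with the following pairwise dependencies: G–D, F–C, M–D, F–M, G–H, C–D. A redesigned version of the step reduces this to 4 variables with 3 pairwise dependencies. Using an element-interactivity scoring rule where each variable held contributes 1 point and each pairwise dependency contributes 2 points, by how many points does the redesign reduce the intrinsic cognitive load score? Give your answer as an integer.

Original: 6 × 1 + 6 × 2 = 6 + 12 = 18.
Redesigned: 4 × 1 + 3 × 2 = 4 + 6 = 10.
Reduction = 18 − 10 = 8.

8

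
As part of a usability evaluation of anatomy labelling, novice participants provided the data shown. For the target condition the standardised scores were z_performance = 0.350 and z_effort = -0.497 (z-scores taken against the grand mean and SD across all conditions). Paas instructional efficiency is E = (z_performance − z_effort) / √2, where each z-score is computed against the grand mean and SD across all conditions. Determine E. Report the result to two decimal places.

0.60

z_P − z_E = 0.350 − (-0.497) = 0.8470.
E = 0.8470 / √2 = 0.8470 / 1.41421 = 0.5989 ≈ 0.60.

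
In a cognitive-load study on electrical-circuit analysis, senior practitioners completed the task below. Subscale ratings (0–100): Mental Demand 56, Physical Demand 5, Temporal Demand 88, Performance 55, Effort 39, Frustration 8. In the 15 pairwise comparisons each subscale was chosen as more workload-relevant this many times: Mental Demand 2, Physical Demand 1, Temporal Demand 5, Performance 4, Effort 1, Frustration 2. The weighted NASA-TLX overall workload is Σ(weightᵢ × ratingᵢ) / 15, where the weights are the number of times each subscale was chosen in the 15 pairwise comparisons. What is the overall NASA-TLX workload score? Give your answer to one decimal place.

55.5

The tallies are the weights (they sum to 15).
Weighted sum = 2·56 + 1·5 + 5·88 + 4·55 + 1·39 + 2·8
            = 112 + 5 + 440 + 220 + 39 + 16 = 832.
Overall workload = 832 / 15 = 55.4667 ≈ 55.5.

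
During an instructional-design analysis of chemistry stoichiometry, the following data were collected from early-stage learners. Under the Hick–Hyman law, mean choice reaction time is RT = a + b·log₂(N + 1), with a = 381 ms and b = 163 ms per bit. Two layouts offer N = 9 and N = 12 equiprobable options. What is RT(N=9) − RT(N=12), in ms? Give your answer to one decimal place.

RT(9) = 381 + 163·log₂(10) = 381 + 163·3.3219 = 922.4697 ms.
RT(12) = 381 + 163·log₂(13) = 381 + 163·3.7004 = 984.1652 ms.
Difference = 922.4697 − 984.1652 = -61.6955 ≈ -61.7 ms.

-61.7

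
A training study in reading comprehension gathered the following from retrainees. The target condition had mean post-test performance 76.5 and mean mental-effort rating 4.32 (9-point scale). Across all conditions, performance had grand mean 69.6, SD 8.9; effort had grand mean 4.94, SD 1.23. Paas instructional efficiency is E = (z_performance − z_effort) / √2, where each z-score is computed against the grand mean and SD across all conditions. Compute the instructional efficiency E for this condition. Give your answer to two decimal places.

z_performance = (76.5 − 69.6) / 8.9 = 6.9000 / 8.9 = 0.7753.
z_effort = (4.32 − 4.94) / 1.23 = -0.6200 / 1.23 = -0.5041.
z_P − z_E = 0.7753 − (-0.5041) = 1.2794.
E = 1.2794 / √2 = 1.2794 / 1.41421 = 0.9047 ≈ 0.90.

0.90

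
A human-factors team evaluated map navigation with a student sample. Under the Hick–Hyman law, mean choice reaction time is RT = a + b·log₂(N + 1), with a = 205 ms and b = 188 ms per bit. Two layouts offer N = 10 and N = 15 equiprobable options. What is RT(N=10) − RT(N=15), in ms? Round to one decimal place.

-101.6

RT(10) = 205 + 188·log₂(11) = 205 + 188·3.4594 = 855.3672 ms.
RT(15) = 205 + 188·log₂(16) = 205 + 188·4.0000 = 957.0000 ms.
Difference = 855.3672 − 957.0000 = -101.6328 ≈ -101.6 ms.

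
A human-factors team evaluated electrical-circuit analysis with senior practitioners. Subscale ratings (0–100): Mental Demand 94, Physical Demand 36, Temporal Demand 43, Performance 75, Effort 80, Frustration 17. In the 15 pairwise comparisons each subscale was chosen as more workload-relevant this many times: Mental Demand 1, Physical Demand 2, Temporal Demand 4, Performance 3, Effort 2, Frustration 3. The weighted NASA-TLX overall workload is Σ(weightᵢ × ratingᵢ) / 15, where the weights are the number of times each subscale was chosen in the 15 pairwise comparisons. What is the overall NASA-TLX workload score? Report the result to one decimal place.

The tallies are the weights (they sum to 15).
Weighted sum = 1·94 + 2·36 + 4·43 + 3·75 + 2·80 + 3·17
            = 94 + 72 + 172 + 225 + 160 + 51 = 774.
Overall workload = 774 / 15 = 51.6000 ≈ 51.6.

51.6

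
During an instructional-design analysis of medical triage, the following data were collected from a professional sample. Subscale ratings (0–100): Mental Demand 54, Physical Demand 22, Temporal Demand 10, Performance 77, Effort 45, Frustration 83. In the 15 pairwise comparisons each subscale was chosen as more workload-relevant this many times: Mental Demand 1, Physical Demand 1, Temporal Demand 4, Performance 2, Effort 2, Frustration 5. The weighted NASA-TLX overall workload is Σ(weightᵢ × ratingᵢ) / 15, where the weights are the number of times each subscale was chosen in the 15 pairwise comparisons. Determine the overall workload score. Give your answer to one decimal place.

The tallies are the weights (they sum to 15).
Weighted sum = 1·54 + 1·22 + 4·10 + 2·77 + 2·45 + 5·83
            = 54 + 22 + 40 + 154 + 90 + 415 = 775.
Overall workload = 775 / 15 = 51.6667 ≈ 51.7.

51.7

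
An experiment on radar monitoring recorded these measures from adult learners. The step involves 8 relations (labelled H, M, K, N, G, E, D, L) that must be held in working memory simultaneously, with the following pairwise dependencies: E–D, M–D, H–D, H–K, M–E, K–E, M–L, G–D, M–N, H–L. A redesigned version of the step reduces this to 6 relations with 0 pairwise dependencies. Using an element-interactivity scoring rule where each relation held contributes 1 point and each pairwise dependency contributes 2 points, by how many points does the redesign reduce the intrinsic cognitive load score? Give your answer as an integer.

Original: 8 × 1 + 10 × 2 = 8 + 20 = 28.
Redesigned: 6 × 1 + 0 × 2 = 6 + 0 = 6.
Reduction = 28 − 6 = 22.

22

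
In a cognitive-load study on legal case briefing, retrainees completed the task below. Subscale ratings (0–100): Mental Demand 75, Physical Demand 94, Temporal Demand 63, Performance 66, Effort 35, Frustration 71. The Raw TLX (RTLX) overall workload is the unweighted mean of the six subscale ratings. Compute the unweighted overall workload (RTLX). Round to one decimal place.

67.3

Sum of ratings = 75 + 94 + 63 + 66 + 35 + 71 = 404.
RTLX = 404 / 6 = 67.3333 ≈ 67.3.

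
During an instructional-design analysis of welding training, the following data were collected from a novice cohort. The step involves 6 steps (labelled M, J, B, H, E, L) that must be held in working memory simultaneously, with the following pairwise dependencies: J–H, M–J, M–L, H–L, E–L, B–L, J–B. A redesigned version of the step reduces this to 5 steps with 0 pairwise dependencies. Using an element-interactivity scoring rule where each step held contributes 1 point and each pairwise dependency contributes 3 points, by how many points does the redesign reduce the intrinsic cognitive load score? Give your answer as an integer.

Original: 6 × 1 + 7 × 3 = 6 + 21 = 27.
Redesigned: 5 × 1 + 0 × 3 = 5 + 0 = 5.
Reduction = 27 − 5 = 22.

22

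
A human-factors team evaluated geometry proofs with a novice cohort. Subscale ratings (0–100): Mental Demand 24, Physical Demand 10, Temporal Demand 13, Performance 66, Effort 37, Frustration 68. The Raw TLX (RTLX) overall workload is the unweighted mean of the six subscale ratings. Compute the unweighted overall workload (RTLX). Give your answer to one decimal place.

Sum of ratings = 24 + 10 + 13 + 66 + 37 + 68 = 218.
RTLX = 218 / 6 = 36.3333 ≈ 36.3.

36.3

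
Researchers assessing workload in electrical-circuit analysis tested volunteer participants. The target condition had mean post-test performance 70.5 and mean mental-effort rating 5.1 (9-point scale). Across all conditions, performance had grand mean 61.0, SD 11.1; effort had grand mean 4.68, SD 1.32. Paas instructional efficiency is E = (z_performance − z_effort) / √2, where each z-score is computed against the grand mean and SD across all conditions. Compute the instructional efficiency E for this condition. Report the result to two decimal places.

0.38

z_performance = (70.5 − 61.0) / 11.1 = 9.5000 / 11.1 = 0.8559.
z_effort = (5.1 − 4.68) / 1.32 = 0.4200 / 1.32 = 0.3182.
z_P − z_E = 0.8559 − 0.3182 = 0.5377.
E = 0.5377 / √2 = 0.5377 / 1.41421 = 0.3802 ≈ 0.38.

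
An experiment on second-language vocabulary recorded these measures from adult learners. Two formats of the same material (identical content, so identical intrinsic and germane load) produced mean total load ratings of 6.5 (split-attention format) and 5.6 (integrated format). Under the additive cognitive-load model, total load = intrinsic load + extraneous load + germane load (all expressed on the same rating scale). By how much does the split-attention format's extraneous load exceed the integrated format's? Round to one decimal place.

Intrinsic and germane load are equal across formats, so the difference in total load equals the difference in extraneous load.
Extraneous-load difference = 6.5 − 5.6 = 0.9.

0.9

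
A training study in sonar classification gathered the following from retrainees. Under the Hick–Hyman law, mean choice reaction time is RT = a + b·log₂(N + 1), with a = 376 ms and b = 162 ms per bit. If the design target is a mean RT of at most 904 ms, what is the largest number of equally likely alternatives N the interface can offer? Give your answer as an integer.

8

Set 376 + 162·log₂(N + 1) ≤ 904.
log₂(N + 1) ≤ (904 − 376) / 162 = 3.2593.
N + 1 ≤ 2^3.2593 = 9.5752.
N ≤ 8.5752, so the largest integer N is 8.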